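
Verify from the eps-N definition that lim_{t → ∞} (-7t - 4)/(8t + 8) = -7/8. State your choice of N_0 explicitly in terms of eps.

Fix eps > 0. We seek N_0 > 0 such that t > N_0 implies |(-7t - 4)/(8t + 8) + 7/8| < eps.
(-7t - 4)/(8t + 8) + 7/8 = (8(-7t - 4) − (-7)(8t + 8)) / (8(8t + 8)) = 24/(8(8t + 8)).
For t > 0 we have 8t + 8 > 8t, so |(-7t - 4)/(8t + 8) + 7/8| = 24/(8(8t + 8)) < 24/(8·8t) = (3/8)/t.
Thus |(-7t - 4)/(8t + 8) + 7/8| < eps whenever t > (3/8)/eps.
Take N_0 = (3/8)/eps. If t > N_0 then |(-7t - 4)/(8t + 8) + 7/8| < (3/8)/t < eps.

N_0 = (3/8)/eps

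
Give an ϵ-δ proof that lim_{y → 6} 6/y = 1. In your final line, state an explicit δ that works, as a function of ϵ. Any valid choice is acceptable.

Let ϵ > 0. We seek δ > 0 such that 0 < |y − 6| < δ implies |6/y − 1| < ϵ.
|6/y − 1| = 6·|6 − y|/(6·|y|) = 6|y − 6|/(6|y|).
Require δ ≤ 3 so that |y| > 6 − 3 = 3, hence 6|y| > 18.
Then |6/y − 1| < 6|y − 6|/18, which is < ϵ when |y − 6| < 3ϵ.
Take δ = min(3, 3ϵ). Then 0 < |y − 6| < δ gives both |y − 6| < 3 and |y − 6| < 3ϵ, so |6/y − 1| < ϵ.

δ = min(3, 3ϵ)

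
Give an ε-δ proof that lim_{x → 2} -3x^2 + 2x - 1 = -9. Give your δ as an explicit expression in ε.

δ = min(1, ε/13)

Fix ε > 0. We want δ > 0 such that 0 < |x − 2| < δ implies |(-3x^2 + 2x - 1) + 9| < ε.
(-3x^2 + 2x - 1) + 9 = -3x^2 + 2x + 8 = (x − 2)(-3x - 4).
So |(-3x^2 + 2x - 1) + 9| = |x − 2|·|-3x - 4|.
Assume first that |x − 2| < 1, so |x| < 3. Then |-3x - 4| ≤ 3·3 + 4 = 13.
Hence |(-3x^2 + 2x - 1) + 9| ≤ 13|x − 2| < ε provided |x − 2| < ε/13.
Take δ = min(1, ε/13). Then 0 < |x − 2| < δ gives both |x − 2| < 1 and |x − 2| < ε/13, so |(-3x^2 + 2x - 1) + 9| < ε.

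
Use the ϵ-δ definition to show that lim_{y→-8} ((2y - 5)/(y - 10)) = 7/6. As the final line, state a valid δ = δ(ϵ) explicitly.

δ = min(9, (54/5)ϵ)

Fix ϵ > 0. We want δ > 0 with 0 < |y + 8| < δ ⇒ |(2y - 5)/(y - 10) − (7/6)| < ϵ.
Combining over a common denominator, (2y - 5)/(y - 10) − (7/6) = [(2y - 5)·(-18) − (-21)·(y - 10)] / [(-18)·(y - 10)] = -15(y + 8) / ((-18)(y - 10)).
So |(2y - 5)/(y - 10) − (7/6)| = 15|y + 8| / (18·|y − 10|).
Restrict δ ≤ 9. Then |y + 8| < 9 gives |y − 10| = |(y + 8) + (-18)| ≥ 18 − 9 = 9.
Hence |(2y - 5)/(y - 10) − (7/6)| < 15|y + 8|/(18·9) = (5/54)|y + 8|, which is < ϵ once |y + 8| < (54/5)ϵ.
Take δ = min(9, (54/5)ϵ). Then 0 < |y + 8| < δ forces both bounds, so |(2y - 5)/(y - 10) − (7/6)| < ϵ.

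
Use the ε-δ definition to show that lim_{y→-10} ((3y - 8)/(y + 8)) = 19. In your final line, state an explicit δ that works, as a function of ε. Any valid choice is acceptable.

δ = min(1, (1/16)ε)

Fix ε > 0. We want δ > 0 with 0 < |y + 10| < δ ⇒ |(3y - 8)/(y + 8) − 19| < ε.
Combining over a common denominator, (3y - 8)/(y + 8) − 19 = [(3y - 8)·(-2) − (-38)·(y + 8)] / [(-2)·(y + 8)] = 32(y + 10) / ((-2)(y + 8)).
So |(3y - 8)/(y + 8) − 19| = 32|y + 10| / (2·|y + 8|).
Restrict δ ≤ 1. Then |y + 10| < 1 gives |y + 8| = |(y + 10) + (-2)| ≥ 2 − 1 = 1.
Hence |(3y - 8)/(y + 8) − 19| < 32|y + 10|/(2·1) = 16|y + 10|, which is < ε once |y + 10| < (1/16)ε.
Take δ = min(1, (1/16)ε). Then 0 < |y + 10| < δ forces both bounds, so |(3y - 8)/(y + 8) − 19| < ε.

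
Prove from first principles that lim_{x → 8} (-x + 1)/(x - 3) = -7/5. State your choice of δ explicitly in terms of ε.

Fix ε > 0. We want δ > 0 with 0 < |x − 8| < δ ⇒ |(-x + 1)/(x - 3) + 7/5| < ε.
Combining over a common denominator, (-x + 1)/(x - 3) + 7/5 = [(-x + 1)·5 − (-7)·(x - 3)] / [5·(x - 3)] = 2(x − 8) / (5(x - 3)).
So |(-x + 1)/(x - 3) + 7/5| = 2|x − 8| / (5·|x − 3|).
Require δ ≤ 5/2, so |x − 3| ≥ |5| − |x − 8| > 5 − 5/2 = 5/2.
Hence |(-x + 1)/(x - 3) + 7/5| < 2|x − 8|/(5·(5/2)) = (4/25)|x − 8|, which is < ε once |x − 8| < (25/4)ε.
Take δ = min(5/2, (25/4)ε). Then 0 < |x − 8| < δ forces both bounds, so |(-x + 1)/(x - 3) + 7/5| < ε.

δ = min(5/2, (25/4)ε)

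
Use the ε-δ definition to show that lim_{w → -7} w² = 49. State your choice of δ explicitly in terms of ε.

δ = min(1, ε/15)

Suppose ε > 0. We seek δ > 0 with 0 < |w + 7| < δ ⇒ |w² − 49| < ε.
Factor: w² − 49 = (w + 7)(w - 7), so |w² − 49| = |w + 7|·|w - 7|.
Impose δ ≤ 1 so that |w| < 8; then |w - 7| ≤ 15.
Hence |w² − 49| ≤ 15|w + 7|, which is < ε once |w + 7| < ε/15.
Take δ = min(1, ε/15). If 0 < |w + 7| < δ then both bounds hold and |w² − 49| ≤ 15|w + 7| < 15·(ε/15) = ε.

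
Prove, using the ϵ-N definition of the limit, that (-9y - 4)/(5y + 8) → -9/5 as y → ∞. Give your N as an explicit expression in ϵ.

N = (52/25)/ϵ

Fix ϵ > 0. We seek N > 0 such that y > N implies |(-9y - 4)/(5y + 8) + 9/5| < ϵ.
(-9y - 4)/(5y + 8) + 9/5 = (5(-9y - 4) − (-9)(5y + 8)) / (5(5y + 8)) = 52/(5(5y + 8)).
For y > 0 we have 5y + 8 > 5y, so |(-9y - 4)/(5y + 8) + 9/5| = 52/(5(5y + 8)) < 52/(5·5y) = (52/25)/y.
Thus |(-9y - 4)/(5y + 8) + 9/5| < ϵ whenever y > (52/25)/ϵ.
Take N = (52/25)/ϵ. If y > N then |(-9y - 4)/(5y + 8) + 9/5| < (52/25)/y < ϵ.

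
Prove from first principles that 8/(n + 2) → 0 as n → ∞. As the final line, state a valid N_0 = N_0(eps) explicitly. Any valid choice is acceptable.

N_0 = 8/eps

Suppose eps > 0. For n ≥ 1, |8/(n + 2) − 0| = 8/(n + 2) ≤ 8/n.
We need 8/n < eps, i.e. n > 8/eps.
Take N_0 = 8/eps. If n > N_0 then |8/(n + 2)| ≤ 8/n < eps.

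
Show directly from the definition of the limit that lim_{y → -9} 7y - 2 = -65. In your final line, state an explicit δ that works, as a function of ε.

δ = ε/7

Let ε > 0. We need δ > 0 so that 0 < |y + 9| < δ implies |(7y - 2) + 65| < ε.
|(7y - 2) + 65| = |7y + 63| = 7|y + 9|.
So 7|y + 9| < ε exactly when |y + 9| < ε/7.
Take δ = ε/7. If 0 < |y + 9| < δ then |(7y - 2) + 65| = 7|y + 9| < 7·(ε/7) = ε.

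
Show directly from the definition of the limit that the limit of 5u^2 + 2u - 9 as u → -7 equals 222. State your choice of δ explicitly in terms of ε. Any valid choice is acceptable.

δ = min(1, ε/73)

Fix ε > 0. We want δ > 0 such that 0 < |u + 7| < δ implies |(5u^2 + 2u - 9) − 222| < ε.
(5u^2 + 2u - 9) − 222 = 5u^2 + 2u - 231 = (u + 7)(5u - 33).
So |(5u^2 + 2u - 9) − 222| = |u + 7|·|5u - 33|.
Assume first that |u + 7| < 1, so |u| < 8. Then |5u - 33| ≤ 5·8 + 33 = 73.
Hence |(5u^2 + 2u - 9) − 222| ≤ 73|u + 7| < ε provided |u + 7| < ε/73.
Take δ = min(1, ε/73). Then 0 < |u + 7| < δ gives both |u + 7| < 1 and |u + 7| < ε/73, so |(5u^2 + 2u - 9) − 222| < ε.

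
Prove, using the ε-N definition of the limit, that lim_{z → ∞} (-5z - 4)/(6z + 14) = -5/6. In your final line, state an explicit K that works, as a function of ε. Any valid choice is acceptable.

K = (23/18)/ε

Suppose ε > 0. We seek K > 0 such that z > K implies |(-5z - 4)/(6z + 14) + 5/6| < ε.
(-5z - 4)/(6z + 14) + 5/6 = (6(-5z - 4) − (-5)(6z + 14)) / (6(6z + 14)) = 46/(6(6z + 14)).
For z > 0 we have 6z + 14 > 6z, so |(-5z - 4)/(6z + 14) + 5/6| = 46/(6(6z + 14)) < 46/(6·6z) = (23/18)/z.
Thus |(-5z - 4)/(6z + 14) + 5/6| < ε whenever z > (23/18)/ε.
Take K = (23/18)/ε. If z > K then |(-5z - 4)/(6z + 14) + 5/6| < (23/18)/z < ε.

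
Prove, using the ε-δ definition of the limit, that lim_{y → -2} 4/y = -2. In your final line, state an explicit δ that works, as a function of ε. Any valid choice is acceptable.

δ = min(1, (1/2)ε)

Let ε > 0 be given. We seek δ > 0 such that 0 < |y + 2| < δ implies |4/y + 2| < ε.
|4/y + 2| = 4·|-2 − y|/(2·|y|) = 4|y + 2|/(2|y|).
Require δ ≤ 1 so that |y| > 2 − 1 = 1, hence 2|y| > 2.
Then |4/y + 2| < 4|y + 2|/2, which is < ε when |y + 2| < (1/2)ε.
Take δ = min(1, (1/2)ε). Then 0 < |y + 2| < δ gives both |y + 2| < 1 and |y + 2| < (1/2)ε, so |4/y + 2| < ε.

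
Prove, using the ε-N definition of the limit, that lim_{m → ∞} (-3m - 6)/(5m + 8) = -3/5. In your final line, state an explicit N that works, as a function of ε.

Let ε > 0. For m ≥ 1, |(-3m - 6)/(5m + 8) + 3/5| = |-6|/(5(5m + 8)) = 6/(5(5m + 8)).
Since 5m + 8 ≥ 5m for m ≥ 1, this is ≤ 6/(5·5m) = (6/25)/m.
So |(-3m - 6)/(5m + 8) + 3/5| < ε whenever m > (6/25)/ε.
Take N = (6/25)/ε. If m > N then |(-3m - 6)/(5m + 8) + 3/5| ≤ (6/25)/m < ε.

N = (6/25)/ε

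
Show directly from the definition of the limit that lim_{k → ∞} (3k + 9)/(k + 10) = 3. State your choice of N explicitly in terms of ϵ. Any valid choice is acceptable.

Fix ϵ > 0. For k ≥ 1, |(3k + 9)/(k + 10) − 3| = |-21|/((k + 10)) = 21/((k + 10)).
Since k + 10 ≥ k for k ≥ 1, this is ≤ 21/(k) = 21/k.
So |(3k + 9)/(k + 10) − 3| < ϵ whenever k > 21/ϵ.
Take N = 21/ϵ. If k > N then |(3k + 9)/(k + 10) − 3| ≤ 21/k < ϵ.

N = 21/ϵ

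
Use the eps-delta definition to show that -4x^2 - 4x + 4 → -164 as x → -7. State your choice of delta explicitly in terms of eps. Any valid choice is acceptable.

Fix eps > 0. We want delta > 0 such that 0 < |x + 7| < delta implies |(-4x^2 - 4x + 4) + 164| < eps.
(-4x^2 - 4x + 4) + 164 = -4x^2 - 4x + 168 = (x + 7)(-4x + 24).
So |(-4x^2 - 4x + 4) + 164| = |x + 7|·|-4x + 24|.
Require delta ≤ 1. Then |x + 7| < 1 gives |x| < 8, and by the triangle inequality |-4x + 24| ≤ 4·8 + 24 = 56.
Hence |(-4x^2 - 4x + 4) + 164| ≤ 56|x + 7| < eps provided |x + 7| < eps/56.
Choosing delta = min(1, eps/56) ensures both conditions, hence |(-4x^2 - 4x + 4) + 164| < eps.

delta = min(1, eps/56)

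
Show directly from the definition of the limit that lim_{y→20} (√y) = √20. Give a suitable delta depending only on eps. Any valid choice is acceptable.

delta = min(20, √20·eps)

Fix eps > 0. We want delta > 0 such that 0 < |y − 20| < delta implies |√y − √20| < eps.
Multiplying by the conjugate, |√y − √20| = |y − 20|/(√y + √20).
Restrict delta ≤ 20 so that |y − 20| < 20 forces y > 0, and then √y + √20 > √20.
Hence |√y − √20| < |y − 20|/√20, which is < eps once |y − 20| < √20·eps.
Take delta = min(20, √20·eps). If 0 < |y − 20| < delta then y > 0 and |√y − √20| < |y − 20|/√20 < eps.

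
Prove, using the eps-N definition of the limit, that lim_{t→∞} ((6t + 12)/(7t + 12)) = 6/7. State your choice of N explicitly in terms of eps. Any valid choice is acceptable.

Let eps > 0. We seek N > 0 such that t > N implies |(6t + 12)/(7t + 12) − (6/7)| < eps.
(6t + 12)/(7t + 12) − (6/7) = (7(6t + 12) − 6(7t + 12)) / (7(7t + 12)) = 12/(7(7t + 12)).
For t > 0 we have 7t + 12 > 7t, so |(6t + 12)/(7t + 12) − (6/7)| = 12/(7(7t + 12)) < 12/(7·7t) = (12/49)/t.
Thus |(6t + 12)/(7t + 12) − (6/7)| < eps whenever t > (12/49)/eps.
Take N = (12/49)/eps. If t > N then |(6t + 12)/(7t + 12) − (6/7)| < (12/49)/t < eps.

N = (12/49)/eps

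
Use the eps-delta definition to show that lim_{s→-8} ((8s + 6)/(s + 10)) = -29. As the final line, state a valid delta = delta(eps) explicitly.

delta = min(1, (1/37)eps)

Let eps > 0 be given. We want delta > 0 with 0 < |s + 8| < delta ⇒ |(8s + 6)/(s + 10) + 29| < eps.
Combining over a common denominator, (8s + 6)/(s + 10) + 29 = [(8s + 6)·2 − (-58)·(s + 10)] / [2·(s + 10)] = 74(s + 8) / (2(s + 10)).
So |(8s + 6)/(s + 10) + 29| = 74|s + 8| / (2·|s + 10|).
Require delta ≤ 1, so |s + 10| ≥ |2| − |s + 8| > 2 − 1 = 1.
Hence |(8s + 6)/(s + 10) + 29| < 74|s + 8|/(2·1) = 37|s + 8|, which is < eps once |s + 8| < (1/37)eps.
Take delta = min(1, (1/37)eps). Then 0 < |s + 8| < delta forces both bounds, so |(8s + 6)/(s + 10) + 29| < eps.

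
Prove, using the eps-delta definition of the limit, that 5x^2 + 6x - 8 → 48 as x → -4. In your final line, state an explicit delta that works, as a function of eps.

Let eps > 0 be given. We want delta > 0 such that 0 < |x + 4| < delta implies |(5x^2 + 6x - 8) − 48| < eps.
(5x^2 + 6x - 8) − 48 = 5x^2 + 6x - 56 = (x + 4)(5x - 14).
So |(5x^2 + 6x - 8) − 48| = |x + 4|·|5x - 14|.
Assume first that |x + 4| < 2, so |x| < 6. Then |5x - 14| ≤ 5·6 + 14 = 44.
Hence |(5x^2 + 6x - 8) − 48| ≤ 44|x + 4| < eps provided |x + 4| < eps/44.
Take delta = min(2, eps/44). Then 0 < |x + 4| < delta gives both |x + 4| < 2 and |x + 4| < eps/44, so |(5x^2 + 6x - 8) − 48| < eps.

delta = min(2, eps/44)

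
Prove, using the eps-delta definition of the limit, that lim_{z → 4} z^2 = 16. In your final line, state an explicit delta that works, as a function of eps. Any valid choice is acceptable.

Let eps > 0. We seek delta > 0 with 0 < |z − 4| < delta ⇒ |z^2 − 16| < eps.
Factor: z^2 − 16 = (z − 4)(z + 4), so |z^2 − 16| = |z − 4|·|z + 4|.
Impose delta ≤ 2 so that |z| < 6; then |z + 4| ≤ 10.
Hence |z^2 − 16| ≤ 10|z − 4|, which is < eps once |z − 4| < eps/10.
Take delta = min(2, eps/10). If 0 < |z − 4| < delta then both bounds hold and |z^2 − 16| ≤ 10|z − 4| < 10·(eps/10) = eps.

delta = min(2, eps/10)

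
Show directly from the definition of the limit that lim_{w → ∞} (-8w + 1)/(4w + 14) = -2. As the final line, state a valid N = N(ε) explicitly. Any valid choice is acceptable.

N = (29/4)/ε

Let ε > 0 be given. We seek N > 0 such that w > N implies |(-8w + 1)/(4w + 14) + 2| < ε.
(-8w + 1)/(4w + 14) + 2 = (4(-8w + 1) − (-8)(4w + 14)) / (4(4w + 14)) = 116/(4(4w + 14)).
For w > 0 we have 4w + 14 > 4w, so |(-8w + 1)/(4w + 14) + 2| = 116/(4(4w + 14)) < 116/(4·4w) = (29/4)/w.
Thus |(-8w + 1)/(4w + 14) + 2| < ε whenever w > (29/4)/ε.
Take N = (29/4)/ε. If w > N then |(-8w + 1)/(4w + 14) + 2| < (29/4)/w < ε.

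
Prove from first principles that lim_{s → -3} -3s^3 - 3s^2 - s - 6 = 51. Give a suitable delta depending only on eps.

Let eps > 0. We want delta > 0 such that 0 < |s + 3| < delta implies |(-3s^3 - 3s^2 - s - 6) − 51| < eps.
(-3s^3 - 3s^2 - s - 6) − 51 = -3s^3 - 3s^2 - s - 57 = (s + 3)(-3s^2 + 6s - 19).
So |(-3s^3 - 3s^2 - s - 6) − 51| = |s + 3|·|-3s^2 + 6s - 19|.
Assume first that |s + 3| < 1, so |s| < 4. Then |-3s^2 + 6s - 19| ≤ 3·4^2 + 6·4 + 19 = 91.
Hence |(-3s^3 - 3s^2 - s - 6) − 51| ≤ 91|s + 3| < eps provided |s + 3| < eps/91.
Take delta = min(1, eps/91). Then 0 < |s + 3| < delta gives both |s + 3| < 1 and |s + 3| < eps/91, so |(-3s^3 - 3s^2 - s - 6) − 51| < eps.

delta = min(1, eps/91)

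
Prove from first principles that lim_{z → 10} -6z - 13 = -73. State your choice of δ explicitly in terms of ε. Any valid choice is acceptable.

Let ε > 0 be given. We need δ > 0 so that 0 < |z − 10| < δ implies |(-6z - 13) + 73| < ε.
Since (-6z - 13) + 73 = -6(z − 10), we have |(-6z - 13) + 73| = 6|z − 10|.
So 6|z − 10| < ε exactly when |z − 10| < ε/6.
Take δ = ε/6. If 0 < |z − 10| < δ then |(-6z - 13) + 73| = 6|z − 10| < 6·(ε/6) = ε.

δ = ε/6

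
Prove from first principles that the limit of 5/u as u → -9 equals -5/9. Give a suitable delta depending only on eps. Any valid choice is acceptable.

Fix eps > 0. We seek delta > 0 such that 0 < |u + 9| < delta implies |5/u + 5/9| < eps.
|5/u + 5/9| = 5·|-9 − u|/(9·|u|) = 5|u + 9|/(9|u|).
Require delta ≤ 9/2 so that |u| > 9 − 9/2 = 9/2, hence 9|u| > 81/2.
Then |5/u + 5/9| < 5|u + 9|/(81/2), which is < eps when |u + 9| < (81/10)eps.
Take delta = min(9/2, (81/10)eps). Then 0 < |u + 9| < delta gives both |u + 9| < 9/2 and |u + 9| < (81/10)eps, so |5/u + 5/9| < eps.

delta = min(9/2, (81/10)eps)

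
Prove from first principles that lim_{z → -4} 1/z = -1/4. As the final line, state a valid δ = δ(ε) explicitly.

δ = min(2, 8ε)

Let ε > 0. We seek δ > 0 such that 0 < |z + 4| < δ implies |1/z + 1/4| < ε.
|1/z + 1/4| = |-4 − z|/(4·|z|) = |z + 4|/(4|z|).
Restrict δ ≤ 2. Then |z + 4| < 2 gives |z| > 2, so 4|z| > 8.
Then |1/z + 1/4| < |z + 4|/8, which is < ε when |z + 4| < 8ε.
Take δ = min(2, 8ε). Then 0 < |z + 4| < δ gives both |z + 4| < 2 and |z + 4| < 8ε, so |1/z + 1/4| < ε.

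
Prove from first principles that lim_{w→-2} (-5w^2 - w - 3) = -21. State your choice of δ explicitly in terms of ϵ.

Let ϵ > 0 be given. We want δ > 0 such that 0 < |w + 2| < δ implies |(-5w^2 - w - 3) + 21| < ϵ.
(-5w^2 - w - 3) + 21 = -5w^2 - w + 18 = (w + 2)(-5w + 9).
So |(-5w^2 - w - 3) + 21| = |w + 2|·|-5w + 9|.
Assume first that |w + 2| < 1, so |w| < 3. Then |-5w + 9| ≤ 5·3 + 9 = 24.
Hence |(-5w^2 - w - 3) + 21| ≤ 24|w + 2| < ϵ provided |w + 2| < ϵ/24.
Choosing δ = min(1, ϵ/24) ensures both conditions, hence |(-5w^2 - w - 3) + 21| < ϵ.

δ = min(1, ϵ/24)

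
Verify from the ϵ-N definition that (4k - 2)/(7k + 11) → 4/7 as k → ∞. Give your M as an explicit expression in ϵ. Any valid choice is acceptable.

Suppose ϵ > 0. For k ≥ 1, |(4k - 2)/(7k + 11) − (4/7)| = |-58|/(7(7k + 11)) = 58/(7(7k + 11)).
Since 7k + 11 ≥ 7k for k ≥ 1, this is ≤ 58/(7·7k) = (58/49)/k.
So |(4k - 2)/(7k + 11) − (4/7)| < ϵ whenever k > (58/49)/ϵ.
Take M = (58/49)/ϵ. If k > M then |(4k - 2)/(7k + 11) − (4/7)| ≤ (58/49)/k < ϵ.

M = (58/49)/ϵ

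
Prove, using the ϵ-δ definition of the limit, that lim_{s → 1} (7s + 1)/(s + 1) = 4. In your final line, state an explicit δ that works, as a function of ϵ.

Suppose ϵ > 0. We want δ > 0 with 0 < |s − 1| < δ ⇒ |(7s + 1)/(s + 1) − 4| < ϵ.
Combining over a common denominator, (7s + 1)/(s + 1) − 4 = [(7s + 1)·2 − 8·(s + 1)] / [2·(s + 1)] = 6(s − 1) / (2(s + 1)).
So |(7s + 1)/(s + 1) − 4| = 6|s − 1| / (2·|s + 1|).
Restrict δ ≤ 1. Then |s − 1| < 1 gives |s + 1| = |(s − 1) + 2| ≥ 2 − 1 = 1.
Hence |(7s + 1)/(s + 1) − 4| < 6|s − 1|/(2·1) = 3|s − 1|, which is < ϵ once |s − 1| < (1/3)ϵ.
Take δ = min(1, (1/3)ϵ). Then 0 < |s − 1| < δ forces both bounds, so |(7s + 1)/(s + 1) − 4| < ϵ.

δ = min(1, (1/3)ϵ)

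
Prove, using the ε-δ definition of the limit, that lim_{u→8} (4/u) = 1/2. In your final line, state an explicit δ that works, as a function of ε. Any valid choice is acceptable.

Let ε > 0. We seek δ > 0 such that 0 < |u − 8| < δ implies |4/u − (1/2)| < ε.
|4/u − (1/2)| = 4·|8 − u|/(8·|u|) = 4|u − 8|/(8|u|).
Require δ ≤ 4 so that |u| > 8 − 4 = 4, hence 8|u| > 32.
Then |4/u − (1/2)| < 4|u − 8|/32, which is < ε when |u − 8| < 8ε.
Take δ = min(4, 8ε). Then 0 < |u − 8| < δ gives both |u − 8| < 4 and |u − 8| < 8ε, so |4/u − (1/2)| < ε.

δ = min(4, 8ε)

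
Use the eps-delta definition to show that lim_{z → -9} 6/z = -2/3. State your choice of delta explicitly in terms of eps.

Let eps > 0 be given. We seek delta > 0 such that 0 < |z + 9| < delta implies |6/z + 2/3| < eps.
|6/z + 2/3| = 6·|-9 − z|/(9·|z|) = 6|z + 9|/(9|z|).
Restrict delta ≤ 9/2. Then |z + 9| < 9/2 gives |z| > 9/2, so 9|z| > 81/2.
Then |6/z + 2/3| < 6|z + 9|/(81/2), which is < eps when |z + 9| < (27/4)eps.
Take delta = min(9/2, (27/4)eps). Then 0 < |z + 9| < delta gives both |z + 9| < 9/2 and |z + 9| < (27/4)eps, so |6/z + 2/3| < eps.

delta = min(9/2, (27/4)eps)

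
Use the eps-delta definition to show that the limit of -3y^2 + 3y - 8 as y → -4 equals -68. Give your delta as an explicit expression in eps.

delta = min(2, eps/33)

Suppose eps > 0. We want delta > 0 such that 0 < |y + 4| < delta implies |(-3y^2 + 3y - 8) + 68| < eps.
(-3y^2 + 3y - 8) + 68 = -3y^2 + 3y + 60 = (y + 4)(-3y + 15).
So |(-3y^2 + 3y - 8) + 68| = |y + 4|·|-3y + 15|.
Require delta ≤ 2. Then |y + 4| < 2 gives |y| < 6, and by the triangle inequality |-3y + 15| ≤ 3·6 + 15 = 33.
Hence |(-3y^2 + 3y - 8) + 68| ≤ 33|y + 4| < eps provided |y + 4| < eps/33.
Take delta = min(2, eps/33). Then 0 < |y + 4| < delta gives both |y + 4| < 2 and |y + 4| < eps/33, so |(-3y^2 + 3y - 8) + 68| < eps.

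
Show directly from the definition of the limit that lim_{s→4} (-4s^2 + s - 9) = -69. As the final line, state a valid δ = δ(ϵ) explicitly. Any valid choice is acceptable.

Suppose ϵ > 0. We want δ > 0 such that 0 < |s − 4| < δ implies |(-4s^2 + s - 9) + 69| < ϵ.
(-4s^2 + s - 9) + 69 = -4s^2 + s + 60 = (s − 4)(-4s - 15).
So |(-4s^2 + s - 9) + 69| = |s − 4|·|-4s - 15|.
Require δ ≤ 1. Then |s − 4| < 1 gives |s| < 5, and by the triangle inequality |-4s - 15| ≤ 4·5 + 15 = 35.
Hence |(-4s^2 + s - 9) + 69| ≤ 35|s − 4| < ϵ provided |s − 4| < ϵ/35.
Take δ = min(1, ϵ/35). Then 0 < |s − 4| < δ gives both |s − 4| < 1 and |s − 4| < ϵ/35, so |(-4s^2 + s - 9) + 69| < ϵ.

δ = min(1, ϵ/35)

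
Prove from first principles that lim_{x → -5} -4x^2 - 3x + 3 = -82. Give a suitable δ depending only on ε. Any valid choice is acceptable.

δ = min(1, ε/41)

Fix ε > 0. We want δ > 0 such that 0 < |x + 5| < δ implies |(-4x^2 - 3x + 3) + 82| < ε.
(-4x^2 - 3x + 3) + 82 = -4x^2 - 3x + 85 = (x + 5)(-4x + 17).
So |(-4x^2 - 3x + 3) + 82| = |x + 5|·|-4x + 17|.
Assume first that |x + 5| < 1, so |x| < 6. Then |-4x + 17| ≤ 4·6 + 17 = 41.
Hence |(-4x^2 - 3x + 3) + 82| ≤ 41|x + 5| < ε provided |x + 5| < ε/41.
Choosing δ = min(1, ε/41) ensures both conditions, hence |(-4x^2 - 3x + 3) + 82| < ε.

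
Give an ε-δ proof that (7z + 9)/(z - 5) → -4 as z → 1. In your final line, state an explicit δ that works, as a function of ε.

Suppose ε > 0. We want δ > 0 with 0 < |z − 1| < δ ⇒ |(7z + 9)/(z - 5) + 4| < ε.
Combining over a common denominator, (7z + 9)/(z - 5) + 4 = [(7z + 9)·(-4) − 16·(z - 5)] / [(-4)·(z - 5)] = -44(z − 1) / ((-4)(z - 5)).
So |(7z + 9)/(z - 5) + 4| = 44|z − 1| / (4·|z − 5|).
Require δ ≤ 2, so |z − 5| ≥ |-4| − |z − 1| > 4 − 2 = 2.
Hence |(7z + 9)/(z - 5) + 4| < 44|z − 1|/(4·2) = (11/2)|z − 1|, which is < ε once |z − 1| < (2/11)ε.
Take δ = min(2, (2/11)ε). Then 0 < |z − 1| < δ forces both bounds, so |(7z + 9)/(z - 5) + 4| < ε.

δ = min(2, (2/11)ε)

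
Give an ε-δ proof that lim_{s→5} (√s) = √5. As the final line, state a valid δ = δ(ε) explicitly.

δ = min(5, √5·ε)

Let ε > 0. We want δ > 0 such that 0 < |s − 5| < δ implies |√s − √5| < ε.
Rationalise: √s − √5 = (s − 5)/(√s + √5), so |√s − √5| = |s − 5|/(√s + √5).
Restrict δ ≤ 5 so that |s − 5| < 5 forces s > 0, and then √s + √5 > √5.
Hence |√s − √5| < |s − 5|/√5, which is < ε once |s − 5| < √5·ε.
Take δ = min(5, √5·ε). If 0 < |s − 5| < δ then s > 0 and |√s − √5| < |s − 5|/√5 < ε.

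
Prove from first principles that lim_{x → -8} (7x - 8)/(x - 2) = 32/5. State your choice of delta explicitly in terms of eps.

delta = min(5, (25/3)eps)

Fix eps > 0. We want delta > 0 with 0 < |x + 8| < delta ⇒ |(7x - 8)/(x - 2) − (32/5)| < eps.
Combining over a common denominator, (7x - 8)/(x - 2) − (32/5) = [(7x - 8)·(-10) − (-64)·(x - 2)] / [(-10)·(x - 2)] = -6(x + 8) / ((-10)(x - 2)).
So |(7x - 8)/(x - 2) − (32/5)| = 6|x + 8| / (10·|x − 2|).
Restrict delta ≤ 5. Then |x + 8| < 5 gives |x − 2| = |(x + 8) + (-10)| ≥ 10 − 5 = 5.
Hence |(7x - 8)/(x - 2) − (32/5)| < 6|x + 8|/(10·5) = (3/25)|x + 8|, which is < eps once |x + 8| < (25/3)eps.
Take delta = min(5, (25/3)eps). Then 0 < |x + 8| < delta forces both bounds, so |(7x - 8)/(x - 2) − (32/5)| < eps.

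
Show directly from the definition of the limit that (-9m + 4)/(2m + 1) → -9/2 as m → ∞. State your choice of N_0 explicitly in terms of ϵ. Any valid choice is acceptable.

N_0 = (17/4)/ϵ

Let ϵ > 0. For m ≥ 1, |(-9m + 4)/(2m + 1) + 9/2| = |17|/(2(2m + 1)) = 17/(2(2m + 1)).
Since 2m + 1 ≥ 2m for m ≥ 1, this is ≤ 17/(2·2m) = (17/4)/m.
So |(-9m + 4)/(2m + 1) + 9/2| < ϵ whenever m > (17/4)/ϵ.
Take N_0 = (17/4)/ϵ. If m > N_0 then |(-9m + 4)/(2m + 1) + 9/2| ≤ (17/4)/m < ϵ.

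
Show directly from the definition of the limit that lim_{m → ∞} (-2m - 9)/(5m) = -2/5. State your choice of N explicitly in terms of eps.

N = (9/5)/eps

Suppose eps > 0. For m ≥ 1, |(-2m - 9)/(5m) + 2/5| = |-45|/(5(5m)) = 45/(5(5m)).
Since 5m ≥ 5m for m ≥ 1, this is ≤ 45/(5·5m) = (9/5)/m.
So |(-2m - 9)/(5m) + 2/5| < eps whenever m > (9/5)/eps.
Take N = (9/5)/eps. If m > N then |(-2m - 9)/(5m) + 2/5| ≤ (9/5)/m < eps.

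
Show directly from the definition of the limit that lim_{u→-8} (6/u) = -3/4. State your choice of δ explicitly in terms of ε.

Fix ε > 0. We seek δ > 0 such that 0 < |u + 8| < δ implies |6/u + 3/4| < ε.
|6/u + 3/4| = 6·|-8 − u|/(8·|u|) = 6|u + 8|/(8|u|).
Restrict δ ≤ 4. Then |u + 8| < 4 gives |u| > 4, so 8|u| > 32.
Then |6/u + 3/4| < 6|u + 8|/32, which is < ε when |u + 8| < (16/3)ε.
Take δ = min(4, (16/3)ε). Then 0 < |u + 8| < δ gives both |u + 8| < 4 and |u + 8| < (16/3)ε, so |6/u + 3/4| < ε.

δ = min(4, (16/3)ε)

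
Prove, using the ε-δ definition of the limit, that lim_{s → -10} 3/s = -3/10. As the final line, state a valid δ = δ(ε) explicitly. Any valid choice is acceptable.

Fix ε > 0. We seek δ > 0 such that 0 < |s + 10| < δ implies |3/s + 3/10| < ε.
|3/s + 3/10| = 3·|-10 − s|/(10·|s|) = 3|s + 10|/(10|s|).
Require δ ≤ 5 so that |s| > 10 − 5 = 5, hence 10|s| > 50.
Then |3/s + 3/10| < 3|s + 10|/50, which is < ε when |s + 10| < (50/3)ε.
Take δ = min(5, (50/3)ε). Then 0 < |s + 10| < δ gives both |s + 10| < 5 and |s + 10| < (50/3)ε, so |3/s + 3/10| < ε.

δ = min(5, (50/3)ε)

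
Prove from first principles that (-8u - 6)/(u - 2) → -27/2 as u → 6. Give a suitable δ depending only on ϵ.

Fix ϵ > 0. We want δ > 0 with 0 < |u − 6| < δ ⇒ |(-8u - 6)/(u - 2) + 27/2| < ϵ.
Combining over a common denominator, (-8u - 6)/(u - 2) + 27/2 = [(-8u - 6)·4 − (-54)·(u - 2)] / [4·(u - 2)] = 22(u − 6) / (4(u - 2)).
So |(-8u - 6)/(u - 2) + 27/2| = 22|u − 6| / (4·|u − 2|).
Restrict δ ≤ 2. Then |u − 6| < 2 gives |u − 2| = |(u − 6) + 4| ≥ 4 − 2 = 2.
Hence |(-8u - 6)/(u - 2) + 27/2| < 22|u − 6|/(4·2) = (11/4)|u − 6|, which is < ϵ once |u − 6| < (4/11)ϵ.
Take δ = min(2, (4/11)ϵ). Then 0 < |u − 6| < δ forces both bounds, so |(-8u - 6)/(u - 2) + 27/2| < ϵ.

δ = min(2, (4/11)ϵ)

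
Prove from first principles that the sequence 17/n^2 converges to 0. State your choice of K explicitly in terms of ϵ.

Fix ϵ > 0. For n ≥ 1, |17/n^2 − 0| = 17/n^2.
17/n^2 < ϵ ⇔ n^2 > 17/ϵ ⇔ n > (17/ϵ)^{1/2}.
Take K = (17/ϵ)^{1/2}. Then n > K implies 17/n^2 < ϵ.

K = (17/ϵ)^{1/2}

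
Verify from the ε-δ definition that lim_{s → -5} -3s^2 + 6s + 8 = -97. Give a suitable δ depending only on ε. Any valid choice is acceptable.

Suppose ε > 0. We want δ > 0 such that 0 < |s + 5| < δ implies |(-3s^2 + 6s + 8) + 97| < ε.
(-3s^2 + 6s + 8) + 97 = -3s^2 + 6s + 105 = (s + 5)(-3s + 21).
So |(-3s^2 + 6s + 8) + 97| = |s + 5|·|-3s + 21|.
Assume first that |s + 5| < 1, so |s| < 6. Then |-3s + 21| ≤ 3·6 + 21 = 39.
Hence |(-3s^2 + 6s + 8) + 97| ≤ 39|s + 5| < ε provided |s + 5| < ε/39.
Take δ = min(1, ε/39). Then 0 < |s + 5| < δ gives both |s + 5| < 1 and |s + 5| < ε/39, so |(-3s^2 + 6s + 8) + 97| < ε.

δ = min(1, ε/39)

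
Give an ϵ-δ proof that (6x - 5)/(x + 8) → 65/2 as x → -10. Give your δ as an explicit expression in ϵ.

δ = min(1, (2/53)ϵ)

Let ϵ > 0. We want δ > 0 with 0 < |x + 10| < δ ⇒ |(6x - 5)/(x + 8) − (65/2)| < ϵ.
Combining over a common denominator, (6x - 5)/(x + 8) − (65/2) = [(6x - 5)·(-2) − (-65)·(x + 8)] / [(-2)·(x + 8)] = 53(x + 10) / ((-2)(x + 8)).
So |(6x - 5)/(x + 8) − (65/2)| = 53|x + 10| / (2·|x + 8|).
Require δ ≤ 1, so |x + 8| ≥ |-2| − |x + 10| > 2 − 1 = 1.
Hence |(6x - 5)/(x + 8) − (65/2)| < 53|x + 10|/(2·1) = (53/2)|x + 10|, which is < ϵ once |x + 10| < (2/53)ϵ.
Take δ = min(1, (2/53)ϵ). Then 0 < |x + 10| < δ forces both bounds, so |(6x - 5)/(x + 8) − (65/2)| < ϵ.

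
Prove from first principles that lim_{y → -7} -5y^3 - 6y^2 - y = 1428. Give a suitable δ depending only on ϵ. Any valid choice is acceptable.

Let ϵ > 0. We want δ > 0 such that 0 < |y + 7| < δ implies |(-5y^3 - 6y^2 - y) − 1428| < ϵ.
(-5y^3 - 6y^2 - y) − 1428 = -5y^3 - 6y^2 - y - 1428 = (y + 7)(-5y^2 + 29y - 204).
So |(-5y^3 - 6y^2 - y) − 1428| = |y + 7|·|-5y^2 + 29y - 204|.
Assume first that |y + 7| < 1, so |y| < 8. Then |-5y^2 + 29y - 204| ≤ 5·8^2 + 29·8 + 204 = 756.
Hence |(-5y^3 - 6y^2 - y) − 1428| ≤ 756|y + 7| < ϵ provided |y + 7| < ϵ/756.
Choosing δ = min(1, ϵ/756) ensures both conditions, hence |(-5y^3 - 6y^2 - y) − 1428| < ϵ.

δ = min(1, ϵ/756)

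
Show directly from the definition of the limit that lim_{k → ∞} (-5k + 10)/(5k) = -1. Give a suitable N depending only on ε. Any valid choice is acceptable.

Suppose ε > 0. For k ≥ 1, |(-5k + 10)/(5k) + 1| = |50|/(5(5k)) = 50/(5(5k)).
Since 5k ≥ 5k for k ≥ 1, this is ≤ 50/(5·5k) = 2/k.
So |(-5k + 10)/(5k) + 1| < ε whenever k > 2/ε.
Take N = 2/ε. If k > N then |(-5k + 10)/(5k) + 1| ≤ 2/k < ε.

N = 2/ε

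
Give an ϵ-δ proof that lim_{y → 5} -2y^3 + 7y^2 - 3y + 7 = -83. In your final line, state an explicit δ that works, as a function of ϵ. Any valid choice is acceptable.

δ = min(2, ϵ/137)

Fix ϵ > 0. We want δ > 0 such that 0 < |y − 5| < δ implies |(-2y^3 + 7y^2 - 3y + 7) + 83| < ϵ.
(-2y^3 + 7y^2 - 3y + 7) + 83 = -2y^3 + 7y^2 - 3y + 90 = (y − 5)(-2y^2 - 3y - 18).
So |(-2y^3 + 7y^2 - 3y + 7) + 83| = |y − 5|·|-2y^2 - 3y - 18|.
Assume first that |y − 5| < 2, so |y| < 7. Then |-2y^2 - 3y - 18| ≤ 2·7^2 + 3·7 + 18 = 137.
Hence |(-2y^3 + 7y^2 - 3y + 7) + 83| ≤ 137|y − 5| < ϵ provided |y − 5| < ϵ/137.
Take δ = min(2, ϵ/137). Then 0 < |y − 5| < δ gives both |y − 5| < 2 and |y − 5| < ϵ/137, so |(-2y^3 + 7y^2 - 3y + 7) + 83| < ϵ.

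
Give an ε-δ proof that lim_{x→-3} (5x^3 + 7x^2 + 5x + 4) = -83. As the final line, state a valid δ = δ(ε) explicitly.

δ = min(1, ε/141)

Let ε > 0. We want δ > 0 such that 0 < |x + 3| < δ implies |(5x^3 + 7x^2 + 5x + 4) + 83| < ε.
(5x^3 + 7x^2 + 5x + 4) + 83 = 5x^3 + 7x^2 + 5x + 87 = (x + 3)(5x^2 - 8x + 29).
So |(5x^3 + 7x^2 + 5x + 4) + 83| = |x + 3|·|5x^2 - 8x + 29|.
Require δ ≤ 1. Then |x + 3| < 1 gives |x| < 4, and by the triangle inequality |5x^2 - 8x + 29| ≤ 5·4^2 + 8·4 + 29 = 141.
Hence |(5x^3 + 7x^2 + 5x + 4) + 83| ≤ 141|x + 3| < ε provided |x + 3| < ε/141.
Choosing δ = min(1, ε/141) ensures both conditions, hence |(5x^3 + 7x^2 + 5x + 4) + 83| < ε.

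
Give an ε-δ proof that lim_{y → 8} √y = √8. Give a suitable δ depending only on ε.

δ = min(8, √8·ε)

Let ε > 0 be given. We want δ > 0 such that 0 < |y − 8| < δ implies |√y − √8| < ε.
Multiplying by the conjugate, |√y − √8| = |y − 8|/(√y + √8).
Restrict δ ≤ 8 so that |y − 8| < 8 forces y > 0, and then √y + √8 > √8.
Hence |√y − √8| < |y − 8|/√8, which is < ε once |y − 8| < √8·ε.
Take δ = min(8, √8·ε). If 0 < |y − 8| < δ then y > 0 and |√y − √8| < |y − 8|/√8 < ε.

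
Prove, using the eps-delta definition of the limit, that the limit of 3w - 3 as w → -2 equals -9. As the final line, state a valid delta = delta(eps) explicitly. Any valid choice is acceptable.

delta = eps/3

Fix eps > 0. We need delta > 0 so that 0 < |w + 2| < delta implies |(3w - 3) + 9| < eps.
|(3w - 3) + 9| = |3w + 6| = 3|w + 2|.
So 3|w + 2| < eps exactly when |w + 2| < eps/3.
Take delta = eps/3. If 0 < |w + 2| < delta then |(3w - 3) + 9| = 3|w + 2| < 3·(eps/3) = eps.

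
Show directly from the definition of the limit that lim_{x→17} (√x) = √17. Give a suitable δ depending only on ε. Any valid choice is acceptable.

Fix ε > 0. We want δ > 0 such that 0 < |x − 17| < δ implies |√x − √17| < ε.
Multiplying by the conjugate, |√x − √17| = |x − 17|/(√x + √17).
Restrict δ ≤ 17 so that |x − 17| < 17 forces x > 0, and then √x + √17 > √17.
Hence |√x − √17| < |x − 17|/√17, which is < ε once |x − 17| < √17·ε.
Take δ = min(17, √17·ε). If 0 < |x − 17| < δ then x > 0 and |√x − √17| < |x − 17|/√17 < ε.

δ = min(17, √17·ε)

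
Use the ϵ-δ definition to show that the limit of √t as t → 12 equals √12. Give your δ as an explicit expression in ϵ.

δ = min(12, √12·ϵ)

Let ϵ > 0. We want δ > 0 such that 0 < |t − 12| < δ implies |√t − √12| < ϵ.
Rationalise: √t − √12 = (t − 12)/(√t + √12), so |√t − √12| = |t − 12|/(√t + √12).
Restrict δ ≤ 12 so that |t − 12| < 12 forces t > 0, and then √t + √12 > √12.
Hence |√t − √12| < |t − 12|/√12, which is < ϵ once |t − 12| < √12·ϵ.
Take δ = min(12, √12·ϵ). If 0 < |t − 12| < δ then t > 0 and |√t − √12| < |t − 12|/√12 < ϵ.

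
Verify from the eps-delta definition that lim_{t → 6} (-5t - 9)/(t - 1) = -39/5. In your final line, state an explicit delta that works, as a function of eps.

delta = min(5/2, (25/28)eps)

Let eps > 0. We want delta > 0 with 0 < |t − 6| < delta ⇒ |(-5t - 9)/(t - 1) + 39/5| < eps.
Combining over a common denominator, (-5t - 9)/(t - 1) + 39/5 = [(-5t - 9)·5 − (-39)·(t - 1)] / [5·(t - 1)] = 14(t − 6) / (5(t - 1)).
So |(-5t - 9)/(t - 1) + 39/5| = 14|t − 6| / (5·|t − 1|).
Restrict delta ≤ 5/2. Then |t − 6| < 5/2 gives |t − 1| = |(t − 6) + 5| ≥ 5 − 5/2 = 5/2.
Hence |(-5t - 9)/(t - 1) + 39/5| < 14|t − 6|/(5·(5/2)) = (28/25)|t − 6|, which is < eps once |t − 6| < (25/28)eps.
Take delta = min(5/2, (25/28)eps). Then 0 < |t − 6| < delta forces both bounds, so |(-5t - 9)/(t - 1) + 39/5| < eps.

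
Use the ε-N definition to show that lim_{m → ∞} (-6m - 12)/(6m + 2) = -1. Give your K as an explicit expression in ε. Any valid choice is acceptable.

K = (5/3)/ε

Suppose ε > 0. For m ≥ 1, |(-6m - 12)/(6m + 2) + 1| = |-60|/(6(6m + 2)) = 60/(6(6m + 2)).
Since 6m + 2 ≥ 6m for m ≥ 1, this is ≤ 60/(6·6m) = (5/3)/m.
So |(-6m - 12)/(6m + 2) + 1| < ε whenever m > (5/3)/ε.
Take K = (5/3)/ε. If m > K then |(-6m - 12)/(6m + 2) + 1| ≤ (5/3)/m < ε.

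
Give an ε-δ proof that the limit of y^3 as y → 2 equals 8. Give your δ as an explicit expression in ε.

δ = min(1, ε/19)

Let ε > 0 be given. We seek δ > 0 with 0 < |y − 2| < δ ⇒ |y^3 − 8| < ε.
Factor: y^3 − 8 = (y − 2)(y^2 + 2y + 4), so |y^3 − 8| = |y − 2|·|y^2 + 2y + 4|.
Restrict δ ≤ 1. Then |y − 2| < 1 gives |y| < 3, so by the triangle inequality |y^2 + 2y + 4| ≤ 3^2 + 2·3 + 4 = 19.
Hence |y^3 − 8| ≤ 19|y − 2|, which is < ε once |y − 2| < ε/19.
Take δ = min(1, ε/19). If 0 < |y − 2| < δ then both bounds hold and |y^3 − 8| ≤ 19|y − 2| < 19·(ε/19) = ε.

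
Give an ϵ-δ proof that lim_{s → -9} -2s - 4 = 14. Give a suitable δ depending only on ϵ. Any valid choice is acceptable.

Suppose ϵ > 0. We need δ > 0 so that 0 < |s + 9| < δ implies |(-2s - 4) − 14| < ϵ.
|(-2s - 4) − 14| = |-2s - 18| = 2|s + 9|.
Thus it suffices that |s + 9| < ϵ/2.
Choosing δ = ϵ/2 gives |(-2s - 4) − 14| = 2|s + 9| < ϵ whenever |s + 9| < δ.

δ = ϵ/2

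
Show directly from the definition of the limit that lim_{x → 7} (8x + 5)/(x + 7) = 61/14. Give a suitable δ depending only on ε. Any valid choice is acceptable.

Let ε > 0. We want δ > 0 with 0 < |x − 7| < δ ⇒ |(8x + 5)/(x + 7) − (61/14)| < ε.
Combining over a common denominator, (8x + 5)/(x + 7) − (61/14) = [(8x + 5)·14 − 61·(x + 7)] / [14·(x + 7)] = 51(x − 7) / (14(x + 7)).
So |(8x + 5)/(x + 7) − (61/14)| = 51|x − 7| / (14·|x + 7|).
Require δ ≤ 7, so |x + 7| ≥ |14| − |x − 7| > 14 − 7 = 7.
Hence |(8x + 5)/(x + 7) − (61/14)| < 51|x − 7|/(14·7) = (51/98)|x − 7|, which is < ε once |x − 7| < (98/51)ε.
Take δ = min(7, (98/51)ε). Then 0 < |x − 7| < δ forces both bounds, so |(8x + 5)/(x + 7) − (61/14)| < ε.

δ = min(7, (98/51)ε)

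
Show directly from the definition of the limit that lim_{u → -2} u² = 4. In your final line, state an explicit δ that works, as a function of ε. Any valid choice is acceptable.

δ = min(2, ε/6)

Let ε > 0 be given. We seek δ > 0 with 0 < |u + 2| < δ ⇒ |u² − 4| < ε.
Factor: u² − 4 = (u + 2)(u - 2), so |u² − 4| = |u + 2|·|u - 2|.
Impose δ ≤ 2 so that |u| < 4; then |u - 2| ≤ 6.
Hence |u² − 4| ≤ 6|u + 2|, which is < ε once |u + 2| < ε/6.
Take δ = min(2, ε/6). If 0 < |u + 2| < δ then both bounds hold and |u² − 4| ≤ 6|u + 2| < 6·(ε/6) = ε.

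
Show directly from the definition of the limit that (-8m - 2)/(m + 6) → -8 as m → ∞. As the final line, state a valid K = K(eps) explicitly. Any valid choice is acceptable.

K = 46/eps

Fix eps > 0. For m ≥ 1, |(-8m - 2)/(m + 6) + 8| = |46|/((m + 6)) = 46/((m + 6)).
Since m + 6 ≥ m for m ≥ 1, this is ≤ 46/(m) = 46/m.
So |(-8m - 2)/(m + 6) + 8| < eps whenever m > 46/eps.
Take K = 46/eps. If m > K then |(-8m - 2)/(m + 6) + 8| ≤ 46/m < eps.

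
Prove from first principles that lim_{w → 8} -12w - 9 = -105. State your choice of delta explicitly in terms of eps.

delta = eps/12

Fix eps > 0. We need delta > 0 so that 0 < |w − 8| < delta implies |(-12w - 9) + 105| < eps.
Since (-12w - 9) + 105 = -12(w − 8), we have |(-12w - 9) + 105| = 12|w − 8|.
Thus it suffices that |w − 8| < eps/12.
Take delta = eps/12. If 0 < |w − 8| < delta then |(-12w - 9) + 105| = 12|w − 8| < 12·(eps/12) = eps.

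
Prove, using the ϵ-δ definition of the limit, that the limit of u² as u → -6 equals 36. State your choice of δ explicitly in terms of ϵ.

Fix ϵ > 0. We seek δ > 0 with 0 < |u + 6| < δ ⇒ |u² − 36| < ϵ.
Factor: u² − 36 = (u + 6)(u - 6), so |u² − 36| = |u + 6|·|u - 6|.
Restrict δ ≤ 1. Then |u + 6| < 1 gives |u| < 7, so by the triangle inequality |u - 6| ≤ 7 + 6 = 13.
Hence |u² − 36| ≤ 13|u + 6|, which is < ϵ once |u + 6| < ϵ/13.
Take δ = min(1, ϵ/13). If 0 < |u + 6| < δ then both bounds hold and |u² − 36| ≤ 13|u + 6| < 13·(ϵ/13) = ϵ.

δ = min(1, ϵ/13)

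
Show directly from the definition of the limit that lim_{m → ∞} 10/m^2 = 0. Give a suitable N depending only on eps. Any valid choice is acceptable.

Let eps > 0 be given. For m ≥ 1, |10/m^2 − 0| = 10/m^2.
10/m^2 < eps ⇔ m^2 > 10/eps ⇔ m > (10/eps)^{1/2}.
Take N = (10/eps)^{1/2}. Then m > N implies 10/m^2 < eps.

N = (10/eps)^{1/2}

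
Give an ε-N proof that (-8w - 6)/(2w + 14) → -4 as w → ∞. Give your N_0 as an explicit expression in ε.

N_0 = 25/ε

Let ε > 0. We seek N_0 > 0 such that w > N_0 implies |(-8w - 6)/(2w + 14) + 4| < ε.
(-8w - 6)/(2w + 14) + 4 = (2(-8w - 6) − (-8)(2w + 14)) / (2(2w + 14)) = 100/(2(2w + 14)).
For w > 0 we have 2w + 14 > 2w, so |(-8w - 6)/(2w + 14) + 4| = 100/(2(2w + 14)) < 100/(2·2w) = 25/w.
Thus |(-8w - 6)/(2w + 14) + 4| < ε whenever w > 25/ε.
Take N_0 = 25/ε. If w > N_0 then |(-8w - 6)/(2w + 14) + 4| < 25/w < ε.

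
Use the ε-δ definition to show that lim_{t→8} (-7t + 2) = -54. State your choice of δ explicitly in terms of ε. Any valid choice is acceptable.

Let ε > 0. We need δ > 0 so that 0 < |t − 8| < δ implies |(-7t + 2) + 54| < ε.
|(-7t + 2) + 54| = |-7t + 56| = 7|t − 8|.
Thus it suffices that |t − 8| < ε/7.
Choosing δ = ε/7 gives |(-7t + 2) + 54| = 7|t − 8| < ε whenever |t − 8| < δ.

δ = ε/7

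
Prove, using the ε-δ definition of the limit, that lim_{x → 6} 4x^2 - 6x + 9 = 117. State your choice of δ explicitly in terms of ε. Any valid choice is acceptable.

Let ε > 0 be given. We want δ > 0 such that 0 < |x − 6| < δ implies |(4x^2 - 6x + 9) − 117| < ε.
(4x^2 - 6x + 9) − 117 = 4x^2 - 6x - 108 = (x − 6)(4x + 18).
So |(4x^2 - 6x + 9) − 117| = |x − 6|·|4x + 18|.
Assume first that |x − 6| < 1, so |x| < 7. Then |4x + 18| ≤ 4·7 + 18 = 46.
Hence |(4x^2 - 6x + 9) − 117| ≤ 46|x − 6| < ε provided |x − 6| < ε/46.
Take δ = min(1, ε/46). Then 0 < |x − 6| < δ gives both |x − 6| < 1 and |x − 6| < ε/46, so |(4x^2 - 6x + 9) − 117| < ε.

δ = min(1, ε/46)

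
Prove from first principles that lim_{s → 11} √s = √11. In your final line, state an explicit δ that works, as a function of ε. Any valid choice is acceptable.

δ = min(11, √11·ε)

Suppose ε > 0. We want δ > 0 such that 0 < |s − 11| < δ implies |√s − √11| < ε.
Rationalise: √s − √11 = (s − 11)/(√s + √11), so |√s − √11| = |s − 11|/(√s + √11).
Restrict δ ≤ 11 so that |s − 11| < 11 forces s > 0, and then √s + √11 > √11.
Hence |√s − √11| < |s − 11|/√11, which is < ε once |s − 11| < √11·ε.
Take δ = min(11, √11·ε). If 0 < |s − 11| < δ then s > 0 and |√s − √11| < |s − 11|/√11 < ε.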